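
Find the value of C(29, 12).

51895935

C(29,12) = (29·28·27·26·25·24·23·22·21·20·19·18) / 12! = 24858235898496000 / 479001600 = 51895935.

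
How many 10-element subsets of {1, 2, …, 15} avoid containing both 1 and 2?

1716

All 10-subsets: C(15,10) = 3003. Those containing both fixed elements: C(13,8) = 1287.
3003 − 1287 = 1716.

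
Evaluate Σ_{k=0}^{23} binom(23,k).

Setting x = 1 in (1+x)^23 gives Σ C(23,k) = 2^23 = 8388608.

8388608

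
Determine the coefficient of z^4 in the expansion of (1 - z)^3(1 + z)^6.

-6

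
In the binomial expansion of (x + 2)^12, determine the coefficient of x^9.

1760

The general term is C(12,j)·(x)^j·(2)^(12-j); the x^9 term has j = 9.
C(12,9) = 220.
Coefficient = C(12,9) · 2^3 = 220 · 8 = 1760.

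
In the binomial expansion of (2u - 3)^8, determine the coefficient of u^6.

The general term is C(8,j)·(2u)^j·(-3)^(8-j); the u^6 term has j = 6.
C(8,6) = 28.
Coefficient = C(8,6) · 2^6 · (-3)^2 = 28 · 64 · 9 = 16128.

16128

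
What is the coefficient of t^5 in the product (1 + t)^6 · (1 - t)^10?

-36

Coefficient of t^5 = Σ_{j} C(6,j)·1^j·C(10,5-j)·(-1)^(5-j) for j from 0 to 5.
= (-252) + 1260 + (-1800) + 900 + (-150) + 6 = -36.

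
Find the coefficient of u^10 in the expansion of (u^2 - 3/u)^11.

General term: C(11,j)·(u^2)^j·(-3/u)^(11-j), with u-exponent 2j − 1(11−j) = 3j − 11.
Set 3j − 11 = 10: j = 7.
C(11,7) = 330; 1^7 = 1; (-3)^4 = 81.
Coefficient = 330 · 1 · 81 = 26730.

26730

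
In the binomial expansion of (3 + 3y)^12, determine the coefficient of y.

6377292

The general term is C(12,j)·(3)^j·(3y)^(12-j); the y^1 term has j = 11.
C(12,11) = 12.
Coefficient = C(12,11) · 3^11 · 3^1 = 12 · 177147 · 3 = 6377292.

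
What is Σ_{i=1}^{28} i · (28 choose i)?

3758096384

Since i·C(28,i) = 28·C(27,i−1), the sum is 28·2^27 = 28·134217728 = 3758096384.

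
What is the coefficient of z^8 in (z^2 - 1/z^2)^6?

General term: C(6,j)·(z^2)^j·(-1/z^2)^(6-j), with z-exponent 2j − 2(6−j) = 4j − 12.
Set 4j − 12 = 8: j = 5.
C(6,5) = 6; 1^5 = 1; (-1)^1 = -1.
Coefficient = 6 · 1 · (-1) = -6.

-6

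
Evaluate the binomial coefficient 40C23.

C(40,23) = C(40,17) by symmetry.
C(40,17) = (40·39·38·37·36·35·34·33·32·31·30·29·28·27·26·25·24) / 17! = 31560991604212034764800000 / 355687428096000 = 88732378800.

88732378800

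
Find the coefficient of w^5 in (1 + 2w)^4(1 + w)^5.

Coefficient of w^5 = Σ_{j} C(4,j)·2^j·C(5,5-j)·1^(5-j) for j from 0 to 4.
= 1 + 40 + 240 + 320 + 80 = 681.

681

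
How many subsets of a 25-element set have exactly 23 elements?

300

Choose the 23 positions: C(25,23) = 300.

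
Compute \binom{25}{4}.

C(25,4) = (25·24·23·22) / 4! = 303600 / 24 = 12650.

12650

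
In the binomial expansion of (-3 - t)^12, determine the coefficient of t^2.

3897234

The general term is C(12,j)·(-3)^j·(-t)^(12-j); the t^2 term has j = 10.
C(12,10) = 66.
Coefficient = C(12,10) · (-3)^10 = 66 · 59049 = 3897234.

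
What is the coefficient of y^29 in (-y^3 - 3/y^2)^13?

-702

General term: C(13,j)·(-y^3)^j·(-3/y^2)^(13-j), with y-exponent 3j − 2(13−j) = 5j − 26.
Set 5j − 26 = 29: j = 11.
C(13,11) = 78; (-1)^11 = -1; (-3)^2 = 9.
Coefficient = 78 · (-1) · 9 = -702.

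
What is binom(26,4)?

14950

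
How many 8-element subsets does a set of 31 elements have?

C(31,8) = (31·30·29·28·27·26·25·24) / 8! = 318073392000 / 40320 = 7888725.

7888725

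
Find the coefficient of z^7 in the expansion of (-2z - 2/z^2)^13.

-638976

General term: C(13,j)·(-2z)^j·(-2/z^2)^(13-j), with z-exponent 1j − 2(13−j) = 3j − 26.
Set 3j − 26 = 7: j = 11.
C(13,11) = 78; (-2)^11 = -2048; (-2)^2 = 4.
Coefficient = 78 · (-2048) · 4 = -638976.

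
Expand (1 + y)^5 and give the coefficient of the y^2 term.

The general term is C(5,j)·(1)^j·(y)^(5-j); the y^2 term has j = 3.
C(5,3) = 10.
Coefficient = C(5,3) = 10.

10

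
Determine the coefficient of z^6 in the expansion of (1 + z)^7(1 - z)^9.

-14

Coefficient of z^6 = Σ_{j} C(7,j)·1^j·C(9,6-j)·(-1)^(6-j) for j from 0 to 6.
= 84 + (-882) + 2646 + (-2940) + 1260 + (-189) + 7 = -14.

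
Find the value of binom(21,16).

20349

C(21,16) = C(21,5) by symmetry.
C(21,5) = (21·20·19·18·17) / 5! = 2441880 / 120 = 20349.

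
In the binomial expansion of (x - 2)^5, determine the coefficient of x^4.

-10

The general term is C(5,j)·(x)^j·(-2)^(5-j); the x^4 term has j = 4.
C(5,4) = 5.
Coefficient = C(5,4) · (-2)^1 = 5 · (-2) = -10.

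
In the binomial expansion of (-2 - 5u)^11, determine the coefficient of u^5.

-92400000

The general term is C(11,j)·(-2)^j·(-5u)^(11-j); the u^5 term has j = 6.
C(11,6) = 462.
Coefficient = C(11,6) · (-2)^6 · (-5)^5 = 462 · 64 · (-3125) = -92400000.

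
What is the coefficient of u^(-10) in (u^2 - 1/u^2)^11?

165

General term: C(11,j)·(u^2)^j·(-1/u^2)^(11-j), with u-exponent 2j − 2(11−j) = 4j − 22.
Set 4j − 22 = -10: j = 3.
C(11,3) = 165; 1^3 = 1; (-1)^8 = 1.
Coefficient = 165 · 1 · 1 = 165.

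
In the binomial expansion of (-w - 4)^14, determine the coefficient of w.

The general term is C(14,j)·(-w)^j·(-4)^(14-j); the w^1 term has j = 1.
C(14,1) = 14.
Coefficient = C(14,1) · (-1)^1 · (-4)^13 = 14 · (-1) · (-67108864) = 939524096.

939524096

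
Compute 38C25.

5414950296

C(38,25) = C(38,13) by symmetry.
C(38,13) = (38·37·36·35·34·33·32·31·30·29·28·27·26) / 13! = 33719008124158156800 / 6227020800 = 5414950296.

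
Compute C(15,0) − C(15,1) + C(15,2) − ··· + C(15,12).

91

The partial alternating sum Σ_{k=0}^{12} (−1)^k C(15,k) = (−1)^12 C(14,12) = 91.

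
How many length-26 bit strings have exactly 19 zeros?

657800

Choose the 19 positions: C(26,19) = 657800.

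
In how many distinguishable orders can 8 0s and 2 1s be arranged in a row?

Choose positions for the 0s: C(10,8) = 45.

45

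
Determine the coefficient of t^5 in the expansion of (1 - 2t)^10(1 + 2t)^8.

-1792

Coefficient of t^5 = Σ_{j} C(10,j)·(-2)^j·C(8,5-j)·2^(5-j) for j from 0 to 5.
= 1792 + (-22400) + 80640 + (-107520) + 53760 + (-8064) = -1792.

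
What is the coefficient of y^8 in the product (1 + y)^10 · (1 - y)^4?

27

Coefficient of y^8 = Σ_{j} C(10,j)·1^j·C(4,8-j)·(-1)^(8-j) for j from 4 to 8.
= 210 + (-1008) + 1260 + (-480) + 45 = 27.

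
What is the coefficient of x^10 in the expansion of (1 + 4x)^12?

The general term is C(12,j)·(1)^j·(4x)^(12-j); the x^10 term has j = 2.
C(12,2) = 66.
Coefficient = C(12,2) · 4^10 = 66 · 1048576 = 69206016.

69206016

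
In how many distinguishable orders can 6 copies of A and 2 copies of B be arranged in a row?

Choose positions for the A's: C(8,6) = 28.

28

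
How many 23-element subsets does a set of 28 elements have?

98280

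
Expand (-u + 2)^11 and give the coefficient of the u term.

-11264

The general term is C(11,j)·(-u)^j·(2)^(11-j); the u^1 term has j = 1.
C(11,1) = 11.
Coefficient = C(11,1) · (-1)^1 · 2^10 = 11 · (-1) · 1024 = -11264.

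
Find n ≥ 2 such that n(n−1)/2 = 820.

n(n−1)/2 = 820 ⇒ n(n−1) = 1640. Since 41·40 = 1640, n = 41.

41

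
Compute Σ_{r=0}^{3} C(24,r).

2325

1 + 24 + 276 + 2024 = 2325.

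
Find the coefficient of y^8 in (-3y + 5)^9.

295245

The general term is C(9,j)·(-3y)^j·(5)^(9-j); the y^8 term has j = 8.
C(9,8) = 9.
Coefficient = C(9,8) · (-3)^8 · 5^1 = 9 · 6561 · 5 = 295245.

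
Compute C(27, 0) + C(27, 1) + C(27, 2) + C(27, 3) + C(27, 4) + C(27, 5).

1 + 27 + 351 + 2925 + 17550 + 80730 = 101584.

101584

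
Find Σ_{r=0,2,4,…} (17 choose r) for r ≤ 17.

65536

Even-r terms of row 17 sum to 2^16 = 65536.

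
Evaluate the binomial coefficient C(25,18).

480700

C(25,18) = C(25,7) by symmetry.
C(25,7) = (25·24·23·22·21·20·19) / 7! = 2422728000 / 5040 = 480700.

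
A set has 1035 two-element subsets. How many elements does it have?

46

n(n−1)/2 = 1035 ⇒ n(n−1) = 2070. Since 46·45 = 2070, n = 46.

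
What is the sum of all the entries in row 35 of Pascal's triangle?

34359738368

Setting x = 1 in (1+x)^35 gives Σ C(35,i) = 2^35 = 34359738368.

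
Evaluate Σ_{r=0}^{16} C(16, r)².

601080390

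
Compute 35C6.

1623160

C(35,6) = (35·34·33·32·31·30) / 6! = 1168675200 / 720 = 1623160.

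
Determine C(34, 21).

927983760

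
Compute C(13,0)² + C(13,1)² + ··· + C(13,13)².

10400600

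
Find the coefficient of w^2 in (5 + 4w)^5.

20000

The general term is C(5,j)·(5)^j·(4w)^(5-j); the w^2 term has j = 3.
C(5,3) = 10.
Coefficient = C(5,3) · 5^3 · 4^2 = 10 · 125 · 16 = 20000.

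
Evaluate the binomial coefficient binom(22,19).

1540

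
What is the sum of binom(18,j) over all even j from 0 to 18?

131072

Even-j terms of row 18 sum to 2^17 = 131072.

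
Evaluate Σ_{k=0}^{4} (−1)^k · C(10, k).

126

The partial alternating sum Σ_{k=0}^{4} (−1)^k C(10,k) = (−1)^4 C(9,4) = 126.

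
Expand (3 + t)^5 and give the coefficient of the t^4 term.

The general term is C(5,j)·(3)^j·(t)^(5-j); the t^4 term has j = 1.
C(5,1) = 5.
Coefficient = C(5,1) · 3^1 = 5 · 3 = 15.

15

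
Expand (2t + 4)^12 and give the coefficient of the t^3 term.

The general term is C(12,j)·(2t)^j·(4)^(12-j); the t^3 term has j = 3.
C(12,3) = 220.
Coefficient = C(12,3) · 2^3 · 4^9 = 220 · 8 · 262144 = 461373440.

461373440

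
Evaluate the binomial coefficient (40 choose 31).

273438880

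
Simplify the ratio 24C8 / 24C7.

C(n,k+1)/C(n,k) = (n−k)/(k+1) = (24−7)/(7+1) = 17/8.

17/8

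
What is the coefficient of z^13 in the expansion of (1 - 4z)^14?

-939524096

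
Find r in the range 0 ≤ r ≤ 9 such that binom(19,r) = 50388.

7

C(19,r) increases on 0 ≤ r ≤ 9. C(19,6) = 27132 and C(19,7) = 50388, so r = 7.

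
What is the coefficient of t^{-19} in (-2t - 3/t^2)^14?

515852064

General term: C(14,j)·(-2t)^j·(-3/t^2)^(14-j), with t-exponent 1j − 2(14−j) = 3j − 28.
Set 3j − 28 = -19: j = 3.
C(14,3) = 364; (-2)^3 = -8; (-3)^11 = -177147.
Coefficient = 364 · (-8) · (-177147) = 515852064.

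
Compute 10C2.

45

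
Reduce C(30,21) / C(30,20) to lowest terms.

10/21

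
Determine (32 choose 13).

347373600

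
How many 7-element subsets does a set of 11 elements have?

330

C(11,7) = C(11,4) by symmetry.
C(11,4) = (11·10·9·8) / 4! = 7920 / 24 = 330.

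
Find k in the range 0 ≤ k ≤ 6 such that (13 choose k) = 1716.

C(13,k) increases on 0 ≤ k ≤ 6. C(13,5) = 1287 and C(13,6) = 1716, so k = 6.

6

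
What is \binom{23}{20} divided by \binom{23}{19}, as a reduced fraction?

C(n,k+1)/C(n,k) = (n−k)/(k+1) = (23−19)/(19+1) = 4/20 = 1/5.

1/5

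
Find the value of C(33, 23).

92561040

C(33,23) = C(33,10) by symmetry.
C(33,10) = (33·32·31·30·29·28·27·26·25·24) / 10! = 335885501952000 / 3628800 = 92561040.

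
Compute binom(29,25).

C(29,25) = C(29,4) by symmetry.
C(29,4) = (29·28·27·26) / 4! = 570024 / 24 = 23751.

23751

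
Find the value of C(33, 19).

818809200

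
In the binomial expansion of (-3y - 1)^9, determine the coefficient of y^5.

The general term is C(9,j)·(-3y)^j·(-1)^(9-j); the y^5 term has j = 5.
C(9,5) = 126.
Coefficient = C(9,5) · (-3)^5 = 126 · (-243) = -30618.

-30618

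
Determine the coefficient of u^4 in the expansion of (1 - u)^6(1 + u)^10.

Coefficient of u^4 = Σ_{j} C(6,j)·(-1)^j·C(10,4-j)·1^(4-j) for j from 0 to 4.
= 210 + (-720) + 675 + (-200) + 15 = -20.

-20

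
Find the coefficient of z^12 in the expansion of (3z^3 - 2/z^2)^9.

-489888

General term: C(9,j)·(3z^3)^j·(-2/z^2)^(9-j), with z-exponent 3j − 2(9−j) = 5j − 18.
Set 5j − 18 = 12: j = 6.
C(9,6) = 84; 3^6 = 729; (-2)^3 = -8.
Coefficient = 84 · 729 · (-8) = -489888.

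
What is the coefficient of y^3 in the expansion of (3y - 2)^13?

The general term is C(13,j)·(3y)^j·(-2)^(13-j); the y^3 term has j = 3.
C(13,3) = 286.
Coefficient = C(13,3) · 3^3 · (-2)^10 = 286 · 27 · 1024 = 7907328.

7907328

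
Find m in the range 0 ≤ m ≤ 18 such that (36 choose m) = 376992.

C(36,m) increases on 0 ≤ m ≤ 18. C(36,4) = 58905 and C(36,5) = 376992, so m = 5.

5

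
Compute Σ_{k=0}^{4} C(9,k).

1 + 9 + 36 + 84 + 126 = 256.

256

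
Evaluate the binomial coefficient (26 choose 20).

C(26,20) = C(26,6) by symmetry.
C(26,6) = (26·25·24·23·22·21) / 6! = 165765600 / 720 = 230230.

230230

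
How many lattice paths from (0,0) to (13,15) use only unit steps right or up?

Each path is a sequence of 28 steps with 13 rights: C(28,13) = 37442160.

37442160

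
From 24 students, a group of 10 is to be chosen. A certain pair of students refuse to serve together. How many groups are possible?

1641486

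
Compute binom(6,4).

15

C(6,4) = C(6,2) by symmetry.
C(6,2) = (6·5) / 2! = 30 / 2 = 15.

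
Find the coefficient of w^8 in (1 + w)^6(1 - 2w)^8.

Coefficient of w^8 = Σ_{j} C(6,j)·1^j·C(8,8-j)·(-2)^(8-j) for j from 0 to 6.
= 256 + (-6144) + 26880 + (-35840) + 16800 + (-2688) + 112 = -624.

-624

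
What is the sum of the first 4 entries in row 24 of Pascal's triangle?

2325

1 + 24 + 276 + 2024 = 2325.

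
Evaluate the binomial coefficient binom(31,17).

265182525

C(31,17) = C(31,14) by symmetry.
C(31,14) = (31·30·29·28·27·26·25·24·23·22·21·20·19·18) / 14! = 23118159385601280000 / 87178291200 = 265182525.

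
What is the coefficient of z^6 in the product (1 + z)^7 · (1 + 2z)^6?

14407

Coefficient of z^6 = Σ_{j} C(7,j)·1^j·C(6,6-j)·2^(6-j) for j from 0 to 6.
= 64 + 1344 + 5040 + 5600 + 2100 + 252 + 7 = 14407.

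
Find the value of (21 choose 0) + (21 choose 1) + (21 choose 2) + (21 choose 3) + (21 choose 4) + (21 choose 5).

27896

1 + 21 + 210 + 1330 + 5985 + 20349 = 27896.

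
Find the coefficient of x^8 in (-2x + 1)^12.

The general term is C(12,j)·(-2x)^j·(1)^(12-j); the x^8 term has j = 8.
C(12,8) = 495.
Coefficient = C(12,8) · (-2)^8 = 495 · 256 = 126720.

126720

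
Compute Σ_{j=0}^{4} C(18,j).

4048

1 + 18 + 153 + 816 + 3060 = 4048.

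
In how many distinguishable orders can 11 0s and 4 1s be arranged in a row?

1365

Choose positions for the 0s: C(15,11) = 1365.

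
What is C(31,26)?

169911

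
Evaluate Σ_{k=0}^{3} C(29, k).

1 + 29 + 406 + 3654 = 4090.

4090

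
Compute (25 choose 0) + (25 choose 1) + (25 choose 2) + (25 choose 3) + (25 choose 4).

1 + 25 + 300 + 2300 + 12650 = 15276.

15276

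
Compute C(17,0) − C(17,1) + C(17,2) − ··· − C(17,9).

-11440

The partial alternating sum Σ_{k=0}^{9} (−1)^k C(17,k) = (−1)^9 C(16,9) = -11440.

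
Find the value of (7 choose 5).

21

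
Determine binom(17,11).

C(17,11) = C(17,6) by symmetry.
C(17,6) = (17·16·15·14·13·12) / 6! = 8910720 / 720 = 12376.

12376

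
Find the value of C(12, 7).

C(12,7) = C(12,5) by symmetry.
C(12,5) = (12·11·10·9·8) / 5! = 95040 / 120 = 792.

792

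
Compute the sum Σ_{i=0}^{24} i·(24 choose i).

Differentiating (1+x)^24 and setting x=1: Σ i·C(24,i) = 24·2^23 = 201326592.

201326592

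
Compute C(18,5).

C(18,5) = (18·17·16·15·14) / 5! = 1028160 / 120 = 8568.

8568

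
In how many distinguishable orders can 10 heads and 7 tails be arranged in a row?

Choose positions for the heads: C(17,10) = 19448.

19448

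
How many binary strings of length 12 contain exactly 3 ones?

220

Choose the 3 positions: C(12,3) = 220.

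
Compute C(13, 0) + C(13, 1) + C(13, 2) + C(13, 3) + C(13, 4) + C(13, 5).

1 + 13 + 78 + 286 + 715 + 1287 = 2380.

2380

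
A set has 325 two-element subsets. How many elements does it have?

n(n−1)/2 = 325 ⇒ n(n−1) = 650. Since 26·25 = 650, n = 26.

26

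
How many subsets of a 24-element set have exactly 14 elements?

Choose the 14 positions: C(24,14) = 1961256.

1961256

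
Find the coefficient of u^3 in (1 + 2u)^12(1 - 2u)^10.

Coefficient of u^3 = Σ_{j} C(12,j)·2^j·C(10,3-j)·(-2)^(3-j) for j from 0 to 3.
= (-960) + 4320 + (-5280) + 1760 = -160.

-160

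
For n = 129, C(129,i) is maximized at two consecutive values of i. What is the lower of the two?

64

For odd n = 129, C(129,i) peaks at i = (n−1)/2 and (n+1)/2; the lower is 64.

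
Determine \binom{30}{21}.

C(30,21) = C(30,9) by symmetry.
C(30,9) = (30·29·28·27·26·25·24·23·22) / 9! = 5191778592000 / 362880 = 14307150.

14307150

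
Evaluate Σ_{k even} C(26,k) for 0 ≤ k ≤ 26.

Even-k terms of row 26 sum to 2^25 = 33554432.

33554432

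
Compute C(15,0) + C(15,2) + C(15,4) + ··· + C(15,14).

Half of (1+1)^15 + (1−1)^15 gives the even-index sum: 2^14 = 16384.

16384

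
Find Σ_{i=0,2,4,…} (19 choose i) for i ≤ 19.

262144

Even-i terms of row 19 sum to 2^18 = 262144.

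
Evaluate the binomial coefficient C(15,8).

C(15,8) = C(15,7) by symmetry.
C(15,7) = (15·14·13·12·11·10·9) / 7! = 32432400 / 5040 = 6435.

6435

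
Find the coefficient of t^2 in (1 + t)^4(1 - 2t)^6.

18

Coefficient of t^2 = Σ_{j} C(4,j)·1^j·C(6,2-j)·(-2)^(2-j) for j from 0 to 2.
= 60 + (-48) + 6 = 18.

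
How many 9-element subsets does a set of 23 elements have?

C(23,9) = (23·22·21·20·19·18·17·16·15) / 9! = 296541907200 / 362880 = 817190.

817190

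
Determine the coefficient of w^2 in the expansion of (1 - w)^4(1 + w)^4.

Coefficient of w^2 = Σ_{j} C(4,j)·(-1)^j·C(4,2-j)·1^(2-j) for j from 0 to 2.
= 6 + (-16) + 6 = -4.

-4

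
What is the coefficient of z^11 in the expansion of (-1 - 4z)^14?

1526726656

The general term is C(14,j)·(-1)^j·(-4z)^(14-j); the z^11 term has j = 3.
C(14,3) = 364.
Coefficient = C(14,3) · (-1)^3 · (-4)^11 = 364 · (-1) · (-4194304) = 1526726656.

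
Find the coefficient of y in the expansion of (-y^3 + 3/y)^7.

General term: C(7,j)·(-y^3)^j·(3/y)^(7-j), with y-exponent 3j − 1(7−j) = 4j − 7.
Set 4j − 7 = 1: j = 2.
C(7,2) = 21; (-1)^2 = 1; 3^5 = 243.
Coefficient = 21 · 1 · 243 = 5103.

5103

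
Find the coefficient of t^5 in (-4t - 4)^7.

-344064

The general term is C(7,j)·(-4t)^j·(-4)^(7-j); the t^5 term has j = 5.
C(7,5) = 21.
Coefficient = C(7,5) · (-4)^5 · (-4)^2 = 21 · (-1024) · 16 = -344064.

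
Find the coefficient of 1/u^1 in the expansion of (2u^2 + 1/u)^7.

General term: C(7,j)·(2u^2)^j·(1/u)^(7-j), with u-exponent 2j − 1(7−j) = 3j − 7.
Set 3j − 7 = -1: j = 2.
C(7,2) = 21; 2^2 = 4; 1^5 = 1.
Coefficient = 21 · 4 · 1 = 84.

84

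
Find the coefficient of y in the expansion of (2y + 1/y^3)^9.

4608

General term: C(9,j)·(2y)^j·(1/y^3)^(9-j), with y-exponent 1j − 3(9−j) = 4j − 27.
Set 4j − 27 = 1: j = 7.
C(9,7) = 36; 2^7 = 128; 1^2 = 1.
Coefficient = 36 · 128 · 1 = 4608.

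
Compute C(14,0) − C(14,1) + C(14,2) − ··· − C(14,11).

The partial alternating sum Σ_{k=0}^{11} (−1)^k C(14,k) = (−1)^11 C(13,11) = -78.

-78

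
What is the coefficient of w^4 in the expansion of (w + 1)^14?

1001

The general term is C(14,j)·(w)^j·(1)^(14-j); the w^4 term has j = 4.
C(14,4) = 1001.
Coefficient = C(14,4) = 1001.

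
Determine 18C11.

31824

C(18,11) = C(18,7) by symmetry.
C(18,7) = (18·17·16·15·14·13·12) / 7! = 160392960 / 5040 = 31824.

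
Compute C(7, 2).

21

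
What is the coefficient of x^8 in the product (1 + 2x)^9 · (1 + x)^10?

1399293

Coefficient of x^8 = Σ_{j} C(9,j)·2^j·C(10,8-j)·1^(8-j) for j from 0 to 8.
= 45 + 2160 + 30240 + 169344 + 423360 + 483840 + 241920 + 46080 + 2304 = 1399293.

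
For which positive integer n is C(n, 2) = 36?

9

n(n−1)/2 = 36 ⇒ n(n−1) = 72. Since 9·8 = 72, n = 9.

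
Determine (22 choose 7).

170544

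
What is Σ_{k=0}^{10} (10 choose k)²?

184756

By Vandermonde's identity, Σ C(10,k)² = C(20,10) = 184756.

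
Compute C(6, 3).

C(6,3) = (6·5·4) / 3! = 120 / 6 = 20.

20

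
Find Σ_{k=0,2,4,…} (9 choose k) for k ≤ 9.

256

Even-k terms of row 9 sum to 2^8 = 256.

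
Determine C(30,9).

14307150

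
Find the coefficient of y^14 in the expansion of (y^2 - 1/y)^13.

General term: C(13,j)·(y^2)^j·(-1/y)^(13-j), with y-exponent 2j − 1(13−j) = 3j − 13.
Set 3j − 13 = 14: j = 9.
C(13,9) = 715; 1^9 = 1; (-1)^4 = 1.
Coefficient = 715 · 1 · 1 = 715.

715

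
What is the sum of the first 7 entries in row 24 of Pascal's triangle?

190051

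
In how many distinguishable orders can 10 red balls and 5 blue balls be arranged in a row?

3003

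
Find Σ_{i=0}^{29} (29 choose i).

536870912

The entries of row 29 sum to 2^29 = 536870912.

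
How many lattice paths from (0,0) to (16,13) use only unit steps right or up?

Each path is a sequence of 29 steps with 16 rights: C(29,16) = 67863915.

67863915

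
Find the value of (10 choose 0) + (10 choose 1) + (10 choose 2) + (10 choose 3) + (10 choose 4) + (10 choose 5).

1 + 10 + 45 + 120 + 210 + 252 = 638.

638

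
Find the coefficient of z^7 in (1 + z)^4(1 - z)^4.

Coefficient of z^7 = Σ_{j} C(4,j)·1^j·C(4,7-j)·(-1)^(7-j) for j from 3 to 4.
= 4 + (-4) = 0.

0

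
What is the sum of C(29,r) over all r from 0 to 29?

536870912

Setting x = 1 in (1+x)^29 gives Σ C(29,r) = 2^29 = 536870912.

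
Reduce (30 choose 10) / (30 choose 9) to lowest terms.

C(n,k+1)/C(n,k) = (n−k)/(k+1) = (30−9)/(9+1) = 21/10.

21/10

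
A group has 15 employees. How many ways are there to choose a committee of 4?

This is C(15,4) = 1365.

1365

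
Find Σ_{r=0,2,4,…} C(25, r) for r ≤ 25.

16777216

Half of (1+1)^25 + (1−1)^25 gives the even-index sum: 2^24 = 16777216.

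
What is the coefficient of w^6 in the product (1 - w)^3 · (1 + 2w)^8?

-672

Coefficient of w^6 = Σ_{j} C(3,j)·(-1)^j·C(8,6-j)·2^(6-j) for j from 0 to 3.
= 1792 + (-5376) + 3360 + (-448) = -672.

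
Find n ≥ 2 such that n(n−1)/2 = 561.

34

n(n−1)/2 = 561 ⇒ n(n−1) = 1122. Since 34·33 = 1122, n = 34.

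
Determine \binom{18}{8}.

43758

C(18,8) = (18·17·16·15·14·13·12·11) / 8! = 1764322560 / 40320 = 43758.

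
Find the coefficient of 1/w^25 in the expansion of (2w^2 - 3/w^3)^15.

-3868890480

General term: C(15,j)·(2w^2)^j·(-3/w^3)^(15-j), with w-exponent 2j − 3(15−j) = 5j − 45.
Set 5j − 45 = -25: j = 4.
C(15,4) = 1365; 2^4 = 16; (-3)^11 = -177147.
Coefficient = 1365 · 16 · (-177147) = -3868890480.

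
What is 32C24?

10518300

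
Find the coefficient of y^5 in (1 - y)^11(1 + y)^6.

-16

Coefficient of y^5 = Σ_{j} C(11,j)·(-1)^j·C(6,5-j)·1^(5-j) for j from 0 to 5.
= 6 + (-165) + 1100 + (-2475) + 1980 + (-462) = -16.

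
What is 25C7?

480700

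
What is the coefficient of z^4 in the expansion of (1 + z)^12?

495

The general term is C(12,j)·(1)^j·(z)^(12-j); the z^4 term has j = 8.
C(12,8) = 495.
Coefficient = C(12,8) = 495.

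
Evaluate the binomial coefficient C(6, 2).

C(6,2) = (6·5) / 2! = 30 / 2 = 15.

15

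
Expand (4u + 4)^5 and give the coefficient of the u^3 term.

10240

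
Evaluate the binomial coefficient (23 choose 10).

1144066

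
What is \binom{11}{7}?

330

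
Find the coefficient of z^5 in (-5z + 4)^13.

The general term is C(13,j)·(-5z)^j·(4)^(13-j); the z^5 term has j = 5.
C(13,5) = 1287.
Coefficient = C(13,5) · (-5)^5 · 4^8 = 1287 · (-3125) · 65536 = -263577600000.

-263577600000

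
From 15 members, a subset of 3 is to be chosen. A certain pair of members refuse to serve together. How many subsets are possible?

442

All 3-subsets: C(15,3) = 455. Those containing both fixed elements: C(13,1) = 13.
455 − 13 = 442.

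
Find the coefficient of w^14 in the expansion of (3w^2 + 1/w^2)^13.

16888014

General term: C(13,j)·(3w^2)^j·(1/w^2)^(13-j), with w-exponent 2j − 2(13−j) = 4j − 26.
Set 4j − 26 = 14: j = 10.
C(13,10) = 286; 3^10 = 59049; 1^3 = 1.
Coefficient = 286 · 59049 · 1 = 16888014.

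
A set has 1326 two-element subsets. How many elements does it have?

52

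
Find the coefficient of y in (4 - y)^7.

-28672

The general term is C(7,j)·(4)^j·(-y)^(7-j); the y^1 term has j = 6.
C(7,6) = 7.
Coefficient = C(7,6) · 4^6 · (-1)^1 = 7 · 4096 · (-1) = -28672.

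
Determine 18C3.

816

C(18,3) = (18·17·16) / 3! = 4896 / 6 = 816.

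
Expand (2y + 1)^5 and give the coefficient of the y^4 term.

The general term is C(5,j)·(2y)^j·(1)^(5-j); the y^4 term has j = 4.
C(5,4) = 5.
Coefficient = C(5,4) · 2^4 = 5 · 16 = 80.

80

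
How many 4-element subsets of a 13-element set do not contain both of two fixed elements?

All 4-subsets: C(13,4) = 715. Those containing both fixed elements: C(11,2) = 55.
715 − 55 = 660.

660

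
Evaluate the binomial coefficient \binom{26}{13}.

10400600

C(26,13) = (26·25·24·23·22·21·20·19·18·17·16·15·14) / 13! = 64764752532480000 / 6227020800 = 10400600.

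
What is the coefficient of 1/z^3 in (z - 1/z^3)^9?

-84

General term: C(9,j)·(z)^j·(-1/z^3)^(9-j), with z-exponent 1j − 3(9−j) = 4j − 27.
Set 4j − 27 = -3: j = 6.
C(9,6) = 84; 1^6 = 1; (-1)^3 = -1.
Coefficient = 84 · 1 · (-1) = -84.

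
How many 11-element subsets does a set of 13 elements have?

C(13,11) = C(13,2) by symmetry.
C(13,2) = (13·12) / 2! = 156 / 2 = 78.

78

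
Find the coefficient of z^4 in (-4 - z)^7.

The general term is C(7,j)·(-4)^j·(-z)^(7-j); the z^4 term has j = 3.
C(7,3) = 35.
Coefficient = C(7,3) · (-4)^3 = 35 · (-64) = -2240.

-2240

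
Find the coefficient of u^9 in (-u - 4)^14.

The general term is C(14,j)·(-u)^j·(-4)^(14-j); the u^9 term has j = 9.
C(14,9) = 2002.
Coefficient = C(14,9) · (-1)^9 · (-4)^5 = 2002 · (-1) · (-1024) = 2050048.

2050048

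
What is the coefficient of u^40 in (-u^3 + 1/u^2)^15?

General term: C(15,j)·(-u^3)^j·(1/u^2)^(15-j), with u-exponent 3j − 2(15−j) = 5j − 30.
Set 5j − 30 = 40: j = 14.
C(15,14) = 15; (-1)^14 = 1; 1^1 = 1.
Coefficient = 15 · 1 · 1 = 15.

15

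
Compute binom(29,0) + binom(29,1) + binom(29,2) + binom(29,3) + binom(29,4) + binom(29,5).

1 + 29 + 406 + 3654 + 23751 + 118755 = 146596.

146596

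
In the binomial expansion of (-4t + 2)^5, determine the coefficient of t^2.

The general term is C(5,j)·(-4t)^j·(2)^(5-j); the t^2 term has j = 2.
C(5,2) = 10.
Coefficient = C(5,2) · (-4)^2 · 2^3 = 10 · 16 · 8 = 1280.

1280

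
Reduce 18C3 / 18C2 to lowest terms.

16/3

C(n,k+1)/C(n,k) = (n−k)/(k+1) = (18−2)/(2+1) = 16/3.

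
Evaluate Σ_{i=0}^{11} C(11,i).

2048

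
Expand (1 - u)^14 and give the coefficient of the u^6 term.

3003

The general term is C(14,j)·(1)^j·(-u)^(14-j); the u^6 term has j = 8.
C(14,8) = 3003.
Coefficient = C(14,8) = 3003.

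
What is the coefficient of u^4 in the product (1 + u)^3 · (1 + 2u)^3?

66

Coefficient of u^4 = Σ_{j} C(3,j)·1^j·C(3,4-j)·2^(4-j) for j from 1 to 3.
= 24 + 36 + 6 = 66.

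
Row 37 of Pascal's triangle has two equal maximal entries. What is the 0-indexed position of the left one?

18

For odd n = 37, C(37,j) peaks at j = (n−1)/2 and (n+1)/2; the lower is 18.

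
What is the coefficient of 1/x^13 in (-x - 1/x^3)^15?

-6435

General term: C(15,j)·(-x)^j·(-1/x^3)^(15-j), with x-exponent 1j − 3(15−j) = 4j − 45.
Set 4j − 45 = -13: j = 8.
C(15,8) = 6435; (-1)^8 = 1; (-1)^7 = -1.
Coefficient = 6435 · 1 · (-1) = -6435.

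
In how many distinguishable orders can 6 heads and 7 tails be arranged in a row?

Choose positions for the heads: C(13,6) = 1716.

1716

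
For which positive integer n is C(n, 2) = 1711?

59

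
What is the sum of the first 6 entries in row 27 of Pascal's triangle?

101584

1 + 27 + 351 + 2925 + 17550 + 80730 = 101584.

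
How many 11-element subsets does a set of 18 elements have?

C(18,11) = C(18,7) by symmetry.
C(18,7) = (18·17·16·15·14·13·12) / 7! = 160392960 / 5040 = 31824.

31824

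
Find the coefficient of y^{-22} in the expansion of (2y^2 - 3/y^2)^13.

General term: C(13,j)·(2y^2)^j·(-3/y^2)^(13-j), with y-exponent 2j − 2(13−j) = 4j − 26.
Set 4j − 26 = -22: j = 1.
C(13,1) = 13; 2^1 = 2; (-3)^12 = 531441.
Coefficient = 13 · 2 · 531441 = 13817466.

13817466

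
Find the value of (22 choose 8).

319770

C(22,8) = (22·21·20·19·18·17·16·15) / 8! = 12893126400 / 40320 = 319770.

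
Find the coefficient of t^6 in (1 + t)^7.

7

The general term is C(7,j)·(1)^j·(t)^(7-j); the t^6 term has j = 1.
C(7,1) = 7.
Coefficient = C(7,1) = 7.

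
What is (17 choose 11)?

12376

C(17,11) = C(17,6) by symmetry.
C(17,6) = (17·16·15·14·13·12) / 6! = 8910720 / 720 = 12376.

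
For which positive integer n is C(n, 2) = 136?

n(n−1)/2 = 136 ⇒ n(n−1) = 272. Since 17·16 = 272, n = 17.

17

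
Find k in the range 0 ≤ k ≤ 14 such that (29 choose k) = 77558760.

14

C(29,k) increases on 0 ≤ k ≤ 14. C(29,13) = 67863915 and C(29,14) = 77558760, so k = 14.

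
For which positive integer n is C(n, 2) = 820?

41

n(n−1)/2 = 820 ⇒ n(n−1) = 1640. Since 41·40 = 1640, n = 41.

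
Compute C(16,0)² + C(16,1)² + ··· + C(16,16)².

Σ C(16,k)² is the coefficient of x^16 in (1+x)^16(1+x)^16 = (1+x)^32, i.e. C(32,16) = 601080390.

601080390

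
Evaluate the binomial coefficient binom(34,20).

1391975640

C(34,20) = C(34,14) by symmetry.
C(34,14) = (34·33·32·31·30·29·28·27·26·25·24·23·22·21) / 14! = 121350057687226368000 / 87178291200 = 1391975640.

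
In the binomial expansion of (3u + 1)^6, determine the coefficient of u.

The general term is C(6,j)·(3u)^j·(1)^(6-j); the u^1 term has j = 1.
C(6,1) = 6.
Coefficient = C(6,1) · 3^1 = 6 · 3 = 18.

18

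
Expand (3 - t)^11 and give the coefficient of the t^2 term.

The general term is C(11,j)·(3)^j·(-t)^(11-j); the t^2 term has j = 9.
C(11,9) = 55.
Coefficient = C(11,9) · 3^9 = 55 · 19683 = 1082565.

1082565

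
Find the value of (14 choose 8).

3003

C(14,8) = C(14,6) by symmetry.
C(14,6) = (14·13·12·11·10·9) / 6! = 2162160 / 720 = 3003.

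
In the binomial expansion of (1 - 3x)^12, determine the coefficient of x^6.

673596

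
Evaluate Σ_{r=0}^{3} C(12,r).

299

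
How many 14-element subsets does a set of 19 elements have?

11628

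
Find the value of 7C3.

35

C(7,3) = (7·6·5) / 3! = 210 / 6 = 35.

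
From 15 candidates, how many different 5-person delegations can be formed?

This is C(15,5) = 3003.

3003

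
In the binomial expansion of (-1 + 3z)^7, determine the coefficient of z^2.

The general term is C(7,j)·(-1)^j·(3z)^(7-j); the z^2 term has j = 5.
C(7,5) = 21.
Coefficient = C(7,5) · (-1)^5 · 3^2 = 21 · (-1) · 9 = -189.

-189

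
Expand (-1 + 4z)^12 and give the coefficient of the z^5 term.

-811008

The general term is C(12,j)·(-1)^j·(4z)^(12-j); the z^5 term has j = 7.
C(12,7) = 792.
Coefficient = C(12,7) · (-1)^7 · 4^5 = 792 · (-1) · 1024 = -811008.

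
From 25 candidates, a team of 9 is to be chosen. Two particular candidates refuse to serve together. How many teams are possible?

All 9-subsets: C(25,9) = 2042975. Those containing both fixed elements: C(23,7) = 245157.
2042975 − 245157 = 1797818.

1797818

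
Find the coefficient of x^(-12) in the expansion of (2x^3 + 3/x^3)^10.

General term: C(10,j)·(2x^3)^j·(3/x^3)^(10-j), with x-exponent 3j − 3(10−j) = 6j − 30.
Set 6j − 30 = -12: j = 3.
C(10,3) = 120; 2^3 = 8; 3^7 = 2187.
Coefficient = 120 · 8 · 2187 = 2099520.

2099520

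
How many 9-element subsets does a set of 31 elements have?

C(31,9) = (31·30·29·28·27·26·25·24·23) / 9! = 7315688016000 / 362880 = 20160075.

20160075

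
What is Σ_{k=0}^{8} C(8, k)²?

By Vandermonde's identity, Σ C(8,k)² = C(16,8) = 12870.

12870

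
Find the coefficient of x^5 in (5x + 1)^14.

6256250

The general term is C(14,j)·(5x)^j·(1)^(14-j); the x^5 term has j = 5.
C(14,5) = 2002.
Coefficient = C(14,5) · 5^5 = 2002 · 3125 = 6256250.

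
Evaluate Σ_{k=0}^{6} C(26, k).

313912

1 + 26 + 325 + 2600 + 14950 + 65780 + 230230 = 313912.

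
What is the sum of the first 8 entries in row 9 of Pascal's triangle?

502

1 + 9 + 36 + 84 + 126 + 126 + 84 + 36 = 502.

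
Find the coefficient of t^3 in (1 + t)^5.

The general term is C(5,j)·(1)^j·(t)^(5-j); the t^3 term has j = 2.
C(5,2) = 10.
Coefficient = C(5,2) = 10.

10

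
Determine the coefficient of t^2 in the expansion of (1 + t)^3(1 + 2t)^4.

Coefficient of t^2 = Σ_{j} C(3,j)·1^j·C(4,2-j)·2^(2-j) for j from 0 to 2.
= 24 + 24 + 3 = 51.

51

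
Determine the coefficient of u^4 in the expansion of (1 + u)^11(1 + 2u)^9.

Coefficient of u^4 = Σ_{j} C(11,j)·1^j·C(9,4-j)·2^(4-j) for j from 0 to 4.
= 2016 + 7392 + 7920 + 2970 + 330 = 20628.

20628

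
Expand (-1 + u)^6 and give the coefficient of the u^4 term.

The general term is C(6,j)·(-1)^j·(u)^(6-j); the u^4 term has j = 2.
C(6,2) = 15.
Coefficient = C(6,2) = 15.

15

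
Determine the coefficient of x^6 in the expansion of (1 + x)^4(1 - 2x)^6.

Coefficient of x^6 = Σ_{j} C(4,j)·1^j·C(6,6-j)·(-2)^(6-j) for j from 0 to 4.
= 64 + (-768) + 1440 + (-640) + 60 = 156.

156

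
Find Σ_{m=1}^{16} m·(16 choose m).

Since m·C(16,m) = 16·C(15,m−1), the sum is 16·2^15 = 16·32768 = 524288.

524288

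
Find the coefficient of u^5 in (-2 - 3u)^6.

2916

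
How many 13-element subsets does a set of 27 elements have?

20058300

C(27,13) = (27·26·25·24·23·22·21·20·19·18·17·16·15) / 13! = 124903451312640000 / 6227020800 = 20058300.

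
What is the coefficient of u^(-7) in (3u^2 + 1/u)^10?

General term: C(10,j)·(3u^2)^j·(1/u)^(10-j), with u-exponent 2j − 1(10−j) = 3j − 10.
Set 3j − 10 = -7: j = 1.
C(10,1) = 10; 3^1 = 3; 1^9 = 1.
Coefficient = 10 · 3 · 1 = 30.

30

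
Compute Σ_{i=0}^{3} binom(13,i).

378

1 + 13 + 78 + 286 = 378.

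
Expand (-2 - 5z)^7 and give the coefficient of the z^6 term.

-218750

The general term is C(7,j)·(-2)^j·(-5z)^(7-j); the z^6 term has j = 1.
C(7,1) = 7.
Coefficient = C(7,1) · (-2)^1 · (-5)^6 = 7 · (-2) · 15625 = -218750.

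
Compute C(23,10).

C(23,10) = (23·22·21·20·19·18·17·16·15·14) / 10! = 4151586700800 / 3628800 = 1144066.

1144066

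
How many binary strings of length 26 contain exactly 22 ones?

14950

Choose the 22 positions: C(26,22) = 14950.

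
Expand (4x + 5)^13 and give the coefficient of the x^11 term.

8178892800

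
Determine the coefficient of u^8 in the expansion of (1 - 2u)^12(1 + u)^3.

Coefficient of u^8 = Σ_{j} C(12,j)·(-2)^j·C(3,8-j)·1^(8-j) for j from 5 to 8.
= (-25344) + 177408 + (-304128) + 126720 = -25344.

-25344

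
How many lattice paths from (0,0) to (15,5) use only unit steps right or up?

Each path is a sequence of 20 steps with 15 rights: C(20,15) = 15504.

15504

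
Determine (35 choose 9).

C(35,9) = (35·34·33·32·31·30·29·28·27) / 9! = 25622035084800 / 362880 = 70607460.

70607460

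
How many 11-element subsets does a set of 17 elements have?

C(17,11) = C(17,6) by symmetry.
C(17,6) = (17·16·15·14·13·12) / 6! = 8910720 / 720 = 12376.

12376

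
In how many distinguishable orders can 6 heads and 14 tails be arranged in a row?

Choose positions for the heads: C(20,6) = 38760.

38760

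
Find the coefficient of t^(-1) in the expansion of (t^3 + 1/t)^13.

General term: C(13,j)·(t^3)^j·(1/t)^(13-j), with t-exponent 3j − 1(13−j) = 4j − 13.
Set 4j − 13 = -1: j = 3.
C(13,3) = 286; 1^3 = 1; 1^10 = 1.
Coefficient = 286 · 1 · 1 = 286.

286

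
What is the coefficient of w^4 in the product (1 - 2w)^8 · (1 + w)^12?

Coefficient of w^4 = Σ_{j} C(8,j)·(-2)^j·C(12,4-j)·1^(4-j) for j from 0 to 4.
= 495 + (-3520) + 7392 + (-5376) + 1120 = 111.

111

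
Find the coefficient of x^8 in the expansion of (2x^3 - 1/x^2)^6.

240

General term: C(6,j)·(2x^3)^j·(-1/x^2)^(6-j), with x-exponent 3j − 2(6−j) = 5j − 12.
Set 5j − 12 = 8: j = 4.
C(6,4) = 15; 2^4 = 16; (-1)^2 = 1.
Coefficient = 15 · 16 · 1 = 240.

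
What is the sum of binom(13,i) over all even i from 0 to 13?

Half of (1+1)^13 + (1−1)^13 gives the even-index sum: 2^12 = 4096.

4096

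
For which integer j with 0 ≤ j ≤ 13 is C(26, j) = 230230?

6

C(26,j) increases on 0 ≤ j ≤ 13. C(26,5) = 65780 and C(26,6) = 230230, so j = 6.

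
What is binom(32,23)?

28048800

C(32,23) = C(32,9) by symmetry.
C(32,9) = (32·31·30·29·28·27·26·25·24) / 9! = 10178348544000 / 362880 = 28048800.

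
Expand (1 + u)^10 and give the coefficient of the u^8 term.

The general term is C(10,j)·(1)^j·(u)^(10-j); the u^8 term has j = 2.
C(10,2) = 45.
Coefficient = C(10,2) = 45.

45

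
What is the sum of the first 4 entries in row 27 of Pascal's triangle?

3304

1 + 27 + 351 + 2925 = 3304.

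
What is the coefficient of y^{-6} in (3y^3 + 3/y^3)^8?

General term: C(8,j)·(3y^3)^j·(3/y^3)^(8-j), with y-exponent 3j − 3(8−j) = 6j − 24.
Set 6j − 24 = -6: j = 3.
C(8,3) = 56; 3^3 = 27; 3^5 = 243.
Coefficient = 56 · 27 · 243 = 367416.

367416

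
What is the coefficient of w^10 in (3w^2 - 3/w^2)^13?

1139940945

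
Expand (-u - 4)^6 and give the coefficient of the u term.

The general term is C(6,j)·(-u)^j·(-4)^(6-j); the u^1 term has j = 1.
C(6,1) = 6.
Coefficient = C(6,1) · (-1)^1 · (-4)^5 = 6 · (-1) · (-1024) = 6144.

6144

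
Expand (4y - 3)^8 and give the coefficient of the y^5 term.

-1548288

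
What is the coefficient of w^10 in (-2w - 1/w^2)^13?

-53248

General term: C(13,j)·(-2w)^j·(-1/w^2)^(13-j), with w-exponent 1j − 2(13−j) = 3j − 26.
Set 3j − 26 = 10: j = 12.
C(13,12) = 13; (-2)^12 = 4096; (-1)^1 = -1.
Coefficient = 13 · 4096 · (-1) = -53248.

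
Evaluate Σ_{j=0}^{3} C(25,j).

2626

1 + 25 + 300 + 2300 = 2626.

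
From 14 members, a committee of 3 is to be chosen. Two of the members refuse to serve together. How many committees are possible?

All 3-subsets: C(14,3) = 364. Those containing both fixed elements: C(12,1) = 12.
364 − 12 = 352.

352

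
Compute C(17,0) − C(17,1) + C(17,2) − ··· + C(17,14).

The partial alternating sum Σ_{k=0}^{14} (−1)^k C(17,k) = (−1)^14 C(16,14) = 120.

120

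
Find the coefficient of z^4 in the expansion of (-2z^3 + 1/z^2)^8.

1120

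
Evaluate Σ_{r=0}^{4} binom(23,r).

1 + 23 + 253 + 1771 + 8855 = 10903.

10903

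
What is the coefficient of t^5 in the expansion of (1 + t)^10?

The general term is C(10,j)·(1)^j·(t)^(10-j); the t^5 term has j = 5.
C(10,5) = 252.
Coefficient = C(10,5) = 252.

252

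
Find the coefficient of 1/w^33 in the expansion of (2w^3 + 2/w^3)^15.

3440640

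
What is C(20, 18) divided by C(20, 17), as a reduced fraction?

1/6

C(n,k+1)/C(n,k) = (n−k)/(k+1) = (20−17)/(17+1) = 3/18 = 1/6.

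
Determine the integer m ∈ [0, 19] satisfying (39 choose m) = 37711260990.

C(39,m) increases on 0 ≤ m ≤ 19. C(39,15) = 25140840660 and C(39,16) = 37711260990, so m = 16.

16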